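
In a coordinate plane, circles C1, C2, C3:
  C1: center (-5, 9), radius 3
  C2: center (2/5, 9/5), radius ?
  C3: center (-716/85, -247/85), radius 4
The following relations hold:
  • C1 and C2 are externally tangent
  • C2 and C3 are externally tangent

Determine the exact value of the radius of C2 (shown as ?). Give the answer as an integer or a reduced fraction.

6

1. [ext C1·C2]  r_C2² + 6r_C2 − 72 = 0  ⇒  r_C2 = 6 (r>0 drops 1)
2. [ext C2·C3]  r_C2² + 8r_C2 − 84 = 0  ⇒  r_C2 = 6 (r>0 drops 1)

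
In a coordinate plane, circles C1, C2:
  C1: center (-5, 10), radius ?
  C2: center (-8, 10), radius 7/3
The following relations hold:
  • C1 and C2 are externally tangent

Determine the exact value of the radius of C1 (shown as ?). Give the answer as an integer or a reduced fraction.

1. [ext C1·C2]  r_C1² + (14/3)r_C1 − 32/9 = 0  ⇒  r_C1 = 2/3 (r>0 drops 1)

2/3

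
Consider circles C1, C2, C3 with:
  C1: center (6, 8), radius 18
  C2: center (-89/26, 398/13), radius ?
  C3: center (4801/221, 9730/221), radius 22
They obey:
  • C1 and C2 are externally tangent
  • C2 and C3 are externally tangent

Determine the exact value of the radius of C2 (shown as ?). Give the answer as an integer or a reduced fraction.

1. [ext C1·C2]  r_C2² + 36r_C2 − 1105/4 = 0  ⇒  r_C2 = 13/2 (r>0 drops 1)
2. [ext C2·C3]  r_C2² + 44r_C2 − 1313/4 = 0  ⇒  r_C2 = 13/2 (r>0 drops 1)

13/2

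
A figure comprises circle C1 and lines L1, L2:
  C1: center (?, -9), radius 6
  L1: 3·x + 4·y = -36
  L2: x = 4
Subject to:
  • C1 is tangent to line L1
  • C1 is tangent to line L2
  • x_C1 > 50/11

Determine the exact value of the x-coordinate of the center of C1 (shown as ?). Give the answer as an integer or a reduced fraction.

1. [C1‖L1]  x_C1² − 100 = 0  ⇒  x_C1 = -10 or 10
2. [C1‖L2]  x_C1² − 8x_C1 − 20 = 0  ⇒  x_C1 = -2 or 10

10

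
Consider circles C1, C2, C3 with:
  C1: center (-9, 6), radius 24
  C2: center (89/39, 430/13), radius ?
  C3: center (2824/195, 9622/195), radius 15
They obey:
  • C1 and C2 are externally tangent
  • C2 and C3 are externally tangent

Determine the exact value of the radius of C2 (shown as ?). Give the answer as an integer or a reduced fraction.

1. [ext C1·C2]  r_C2² + 48r_C2 − 2560/9 = 0  ⇒  r_C2 = 16/3 (r>0 drops 1)
2. [ext C2·C3]  r_C2² + 30r_C2 − 1696/9 = 0  ⇒  r_C2 = 16/3 (r>0 drops 1)

16/3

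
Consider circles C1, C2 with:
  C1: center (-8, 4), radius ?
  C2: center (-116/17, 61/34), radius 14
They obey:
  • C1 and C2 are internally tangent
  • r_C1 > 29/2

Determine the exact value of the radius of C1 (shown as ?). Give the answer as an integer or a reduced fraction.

1. [int C1,C2]  r_C1² − 28r_C1 + 759/4 = 0  ⇒  r_C1 = 23/2 or 33/2
2. given r_C1 > 29/2: keep 33/2

33/2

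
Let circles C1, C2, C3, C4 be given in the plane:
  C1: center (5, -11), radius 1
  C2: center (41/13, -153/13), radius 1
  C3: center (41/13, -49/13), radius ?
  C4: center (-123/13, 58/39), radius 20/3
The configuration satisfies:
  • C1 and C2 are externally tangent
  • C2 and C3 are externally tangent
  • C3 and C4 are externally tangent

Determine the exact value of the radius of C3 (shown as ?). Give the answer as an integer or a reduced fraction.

1. [ext C2·C3]  r_C3² + 2r_C3 − 63 = 0  ⇒  r_C3 = 7 (r>0 drops 1)
2. [ext C3·C4]  r_C3² + (40/3)r_C3 − 427/3 = 0  ⇒  r_C3 = 7 (r>0 drops 1)

7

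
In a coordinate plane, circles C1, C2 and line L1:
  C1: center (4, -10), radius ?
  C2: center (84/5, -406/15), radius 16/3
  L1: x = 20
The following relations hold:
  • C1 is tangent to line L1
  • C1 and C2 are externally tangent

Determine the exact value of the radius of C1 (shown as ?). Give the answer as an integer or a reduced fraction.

16

1. [C1‖L1]  r_C1² − 256 = 0  ⇒  r_C1 = 16 (r>0 drops 1)
2. [ext C1·C2]  r_C1² + (32/3)r_C1 − 1280/3 = 0  ⇒  r_C1 = 16 (r>0 drops 1)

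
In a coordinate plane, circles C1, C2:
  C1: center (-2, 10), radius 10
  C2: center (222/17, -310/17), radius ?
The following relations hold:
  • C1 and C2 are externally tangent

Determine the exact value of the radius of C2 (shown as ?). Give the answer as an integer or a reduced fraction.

22

1. [ext C1·C2]  r_C2² + 20r_C2 − 924 = 0  ⇒  r_C2 = 22 (r>0 drops 1)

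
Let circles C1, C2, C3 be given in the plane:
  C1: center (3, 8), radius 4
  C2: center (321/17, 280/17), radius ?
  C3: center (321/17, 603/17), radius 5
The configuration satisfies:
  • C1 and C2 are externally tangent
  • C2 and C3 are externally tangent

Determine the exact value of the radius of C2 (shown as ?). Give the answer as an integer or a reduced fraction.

1. [ext C1·C2]  r_C2² + 8r_C2 − 308 = 0  ⇒  r_C2 = 14 (r>0 drops 1)
2. [ext C2·C3]  r_C2² + 10r_C2 − 336 = 0  ⇒  r_C2 = 14 (r>0 drops 1)

14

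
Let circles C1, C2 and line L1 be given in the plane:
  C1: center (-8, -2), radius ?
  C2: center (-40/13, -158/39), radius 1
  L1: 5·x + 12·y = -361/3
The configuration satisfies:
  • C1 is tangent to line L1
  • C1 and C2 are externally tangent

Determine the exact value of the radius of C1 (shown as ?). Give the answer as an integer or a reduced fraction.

13/3

1. [C1‖L1]  r_C1² − 169/9 = 0  ⇒  r_C1 = 13/3 (r>0 drops 1)
2. [ext C1·C2]  r_C1² + 2r_C1 − 247/9 = 0  ⇒  r_C1 = 13/3 (r>0 drops 1)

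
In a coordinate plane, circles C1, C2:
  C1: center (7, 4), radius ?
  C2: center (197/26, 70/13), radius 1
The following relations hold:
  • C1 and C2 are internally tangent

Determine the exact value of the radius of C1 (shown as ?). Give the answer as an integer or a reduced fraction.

5/2

1. [int C1,C2]  r_C1² − 2r_C1 − 5/4 = 0  ⇒  r_C1 = 5/2 (r>0 drops 1)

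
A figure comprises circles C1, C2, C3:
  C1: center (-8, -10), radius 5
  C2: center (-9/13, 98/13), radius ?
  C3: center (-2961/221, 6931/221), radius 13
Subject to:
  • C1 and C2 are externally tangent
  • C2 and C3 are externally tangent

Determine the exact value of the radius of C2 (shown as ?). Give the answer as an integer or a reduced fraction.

14

1. [ext C1·C2]  r_C2² + 10r_C2 − 336 = 0  ⇒  r_C2 = 14 (r>0 drops 1)
2. [ext C2·C3]  r_C2² + 26r_C2 − 560 = 0  ⇒  r_C2 = 14 (r>0 drops 1)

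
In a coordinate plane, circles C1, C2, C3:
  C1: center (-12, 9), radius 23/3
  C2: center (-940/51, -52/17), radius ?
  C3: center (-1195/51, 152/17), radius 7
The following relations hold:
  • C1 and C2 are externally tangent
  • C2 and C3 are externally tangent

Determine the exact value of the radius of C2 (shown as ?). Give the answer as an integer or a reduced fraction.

6

1. [ext C1·C2]  r_C2² + (46/3)r_C2 − 128 = 0  ⇒  r_C2 = 6 (r>0 drops 1)
2. [ext C2·C3]  r_C2² + 14r_C2 − 120 = 0  ⇒  r_C2 = 6 (r>0 drops 1)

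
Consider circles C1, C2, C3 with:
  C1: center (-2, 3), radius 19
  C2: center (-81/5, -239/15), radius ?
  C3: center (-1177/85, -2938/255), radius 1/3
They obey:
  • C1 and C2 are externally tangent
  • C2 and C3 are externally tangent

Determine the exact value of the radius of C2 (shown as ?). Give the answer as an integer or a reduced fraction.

14/3

1. [ext C1·C2]  r_C2² + 38r_C2 − 1792/9 = 0  ⇒  r_C2 = 14/3 (r>0 drops 1)
2. [ext C2·C3]  r_C2² + (2/3)r_C2 − 224/9 = 0  ⇒  r_C2 = 14/3 (r>0 drops 1)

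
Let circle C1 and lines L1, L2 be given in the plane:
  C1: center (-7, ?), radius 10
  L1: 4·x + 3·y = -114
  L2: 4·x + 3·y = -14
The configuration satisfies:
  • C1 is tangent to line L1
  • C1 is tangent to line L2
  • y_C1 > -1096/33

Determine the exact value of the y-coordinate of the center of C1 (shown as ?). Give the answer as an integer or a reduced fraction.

1. [C1‖L1]  y_C1² + (172/3)y_C1 + 544 = 0  ⇒  y_C1 = -136/3 or -12
2. [C1‖L2]  y_C1² − (28/3)y_C1 − 256 = 0  ⇒  y_C1 = -12 or 64/3

-12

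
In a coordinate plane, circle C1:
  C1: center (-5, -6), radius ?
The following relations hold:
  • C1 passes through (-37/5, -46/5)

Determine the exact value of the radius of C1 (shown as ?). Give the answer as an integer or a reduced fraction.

4

1. [C1∋P]  r_C1² − 16 = 0  ⇒  r_C1 = 4 (r>0 drops 1)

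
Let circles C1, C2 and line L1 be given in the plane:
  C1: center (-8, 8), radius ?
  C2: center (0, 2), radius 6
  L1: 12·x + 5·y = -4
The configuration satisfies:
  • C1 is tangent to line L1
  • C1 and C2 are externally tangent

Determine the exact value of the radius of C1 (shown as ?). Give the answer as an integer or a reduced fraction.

4

1. [C1‖L1]  r_C1² − 16 = 0  ⇒  r_C1 = 4 (r>0 drops 1)
2. [ext C1·C2]  r_C1² + 12r_C1 − 64 = 0  ⇒  r_C1 = 4 (r>0 drops 1)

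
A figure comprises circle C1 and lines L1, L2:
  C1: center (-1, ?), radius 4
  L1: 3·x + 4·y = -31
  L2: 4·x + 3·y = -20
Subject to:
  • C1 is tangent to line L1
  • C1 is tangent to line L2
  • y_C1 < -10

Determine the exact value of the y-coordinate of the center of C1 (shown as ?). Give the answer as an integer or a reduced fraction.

-12

1. [C1‖L1]  y_C1² + 14y_C1 + 24 = 0  ⇒  y_C1 = -12 or -2
2. [C1‖L2]  y_C1² + (32/3)y_C1 − 16 = 0  ⇒  y_C1 = -12 or 4/3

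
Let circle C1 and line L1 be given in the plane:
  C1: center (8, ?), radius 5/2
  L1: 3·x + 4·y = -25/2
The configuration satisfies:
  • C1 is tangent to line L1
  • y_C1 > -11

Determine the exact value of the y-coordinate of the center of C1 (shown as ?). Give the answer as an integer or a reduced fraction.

1. [C1‖L1]  y_C1² + (73/4)y_C1 + 147/2 = 0  ⇒  y_C1 = -49/4 or -6
2. given y_C1 > -11: keep -6

-6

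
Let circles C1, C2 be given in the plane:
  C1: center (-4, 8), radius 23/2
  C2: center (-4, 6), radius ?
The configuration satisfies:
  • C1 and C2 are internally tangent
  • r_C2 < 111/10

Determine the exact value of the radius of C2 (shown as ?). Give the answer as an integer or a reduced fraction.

1. [int C1,C2]  r_C2² − 23r_C2 + 513/4 = 0  ⇒  r_C2 = 19/2 or 27/2
2. given r_C2 < 111/10: keep 19/2

19/2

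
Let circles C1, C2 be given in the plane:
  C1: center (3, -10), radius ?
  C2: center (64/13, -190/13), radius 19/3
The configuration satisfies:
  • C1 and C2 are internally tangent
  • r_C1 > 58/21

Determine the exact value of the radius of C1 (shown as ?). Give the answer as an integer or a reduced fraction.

34/3

1. [int C1,C2]  r_C1² − (38/3)r_C1 + 136/9 = 0  ⇒  r_C1 = 4/3 or 34/3
2. given r_C1 > 58/21: keep 34/3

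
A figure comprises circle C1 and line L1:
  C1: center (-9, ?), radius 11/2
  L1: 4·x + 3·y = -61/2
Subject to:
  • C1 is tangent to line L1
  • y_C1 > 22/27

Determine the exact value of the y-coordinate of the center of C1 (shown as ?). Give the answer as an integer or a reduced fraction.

1. [C1‖L1]  y_C1² − (11/3)y_C1 − 242/3 = 0  ⇒  y_C1 = -22/3 or 11
2. given y_C1 > 22/27: keep 11

11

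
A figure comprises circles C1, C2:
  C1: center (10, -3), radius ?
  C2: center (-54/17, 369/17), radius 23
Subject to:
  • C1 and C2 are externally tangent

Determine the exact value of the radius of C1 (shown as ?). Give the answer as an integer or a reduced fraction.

5

1. [ext C1·C2]  r_C1² + 46r_C1 − 255 = 0  ⇒  r_C1 = 5 (r>0 drops 1)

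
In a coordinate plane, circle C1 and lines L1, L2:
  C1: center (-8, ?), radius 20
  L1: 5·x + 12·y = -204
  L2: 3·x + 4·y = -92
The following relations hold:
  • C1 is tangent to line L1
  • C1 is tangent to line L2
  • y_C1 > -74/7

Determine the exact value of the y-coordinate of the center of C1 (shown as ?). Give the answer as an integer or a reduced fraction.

1. [C1‖L1]  y_C1² + (82/3)y_C1 − 848/3 = 0  ⇒  y_C1 = -106/3 or 8
2. [C1‖L2]  y_C1² + 34y_C1 − 336 = 0  ⇒  y_C1 = -42 or 8

8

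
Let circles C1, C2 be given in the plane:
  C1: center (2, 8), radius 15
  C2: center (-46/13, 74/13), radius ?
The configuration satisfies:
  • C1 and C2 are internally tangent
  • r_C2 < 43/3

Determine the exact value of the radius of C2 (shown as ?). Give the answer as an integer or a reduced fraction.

1. [int C1,C2]  r_C2² − 30r_C2 + 189 = 0  ⇒  r_C2 = 9 or 21
2. given r_C2 < 43/3: keep 9

9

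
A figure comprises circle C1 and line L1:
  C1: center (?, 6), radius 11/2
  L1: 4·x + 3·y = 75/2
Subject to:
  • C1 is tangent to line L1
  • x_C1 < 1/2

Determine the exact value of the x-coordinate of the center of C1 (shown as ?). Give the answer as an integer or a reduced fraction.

-2

1. [C1‖L1]  x_C1² − (39/4)x_C1 − 47/2 = 0  ⇒  x_C1 = -2 or 47/4
2. given x_C1 < 1/2: keep -2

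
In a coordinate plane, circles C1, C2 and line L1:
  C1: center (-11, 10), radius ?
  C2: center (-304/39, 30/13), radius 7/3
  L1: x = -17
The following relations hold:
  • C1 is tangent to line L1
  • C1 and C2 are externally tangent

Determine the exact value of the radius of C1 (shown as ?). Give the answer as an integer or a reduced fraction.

6

1. [C1‖L1]  r_C1² − 36 = 0  ⇒  r_C1 = 6 (r>0 drops 1)
2. [ext C1·C2]  r_C1² + (14/3)r_C1 − 64 = 0  ⇒  r_C1 = 6 (r>0 drops 1)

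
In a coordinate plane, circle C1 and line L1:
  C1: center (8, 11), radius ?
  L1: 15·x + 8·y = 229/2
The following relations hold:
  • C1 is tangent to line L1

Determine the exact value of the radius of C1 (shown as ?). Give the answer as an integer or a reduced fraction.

11/2

1. [C1‖L1]  r_C1² − 121/4 = 0  ⇒  r_C1 = 11/2 (r>0 drops 1)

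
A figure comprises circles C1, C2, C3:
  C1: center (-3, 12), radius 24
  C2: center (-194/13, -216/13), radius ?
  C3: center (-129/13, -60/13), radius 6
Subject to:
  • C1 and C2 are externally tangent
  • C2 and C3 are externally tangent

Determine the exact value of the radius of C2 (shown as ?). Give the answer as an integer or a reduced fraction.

1. [ext C1·C2]  r_C2² + 48r_C2 − 385 = 0  ⇒  r_C2 = 7 (r>0 drops 1)
2. [ext C2·C3]  r_C2² + 12r_C2 − 133 = 0  ⇒  r_C2 = 7 (r>0 drops 1)

7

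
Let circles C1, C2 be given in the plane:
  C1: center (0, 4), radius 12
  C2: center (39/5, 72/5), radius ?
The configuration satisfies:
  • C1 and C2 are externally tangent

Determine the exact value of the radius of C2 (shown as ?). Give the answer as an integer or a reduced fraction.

1

1. [ext C1·C2]  r_C2² + 24r_C2 − 25 = 0  ⇒  r_C2 = 1 (r>0 drops 1)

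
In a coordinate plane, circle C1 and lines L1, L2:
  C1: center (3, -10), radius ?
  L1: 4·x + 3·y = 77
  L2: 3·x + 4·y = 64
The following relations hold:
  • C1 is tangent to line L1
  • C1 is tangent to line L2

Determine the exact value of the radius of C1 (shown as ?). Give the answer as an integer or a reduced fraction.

1. [C1‖L1]  r_C1² − 361 = 0  ⇒  r_C1 = 19 (r>0 drops 1)
2. [C1‖L2]  r_C1² − 361 = 0  ⇒  r_C1 = 19 (r>0 drops 1)

19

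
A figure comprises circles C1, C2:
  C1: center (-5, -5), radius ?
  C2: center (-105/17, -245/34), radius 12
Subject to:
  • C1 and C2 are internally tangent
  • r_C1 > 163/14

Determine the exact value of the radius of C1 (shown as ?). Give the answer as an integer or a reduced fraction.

29/2

1. [int C1,C2]  r_C1² − 24r_C1 + 551/4 = 0  ⇒  r_C1 = 19/2 or 29/2
2. given r_C1 > 163/14: keep 29/2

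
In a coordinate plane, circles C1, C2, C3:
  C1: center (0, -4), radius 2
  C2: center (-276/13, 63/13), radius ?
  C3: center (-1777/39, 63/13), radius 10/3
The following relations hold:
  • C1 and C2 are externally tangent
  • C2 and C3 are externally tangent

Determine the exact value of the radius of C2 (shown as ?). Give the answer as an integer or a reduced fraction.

1. [ext C1·C2]  r_C2² + 4r_C2 − 525 = 0  ⇒  r_C2 = 21 (r>0 drops 1)
2. [ext C2·C3]  r_C2² + (20/3)r_C2 − 581 = 0  ⇒  r_C2 = 21 (r>0 drops 1)

21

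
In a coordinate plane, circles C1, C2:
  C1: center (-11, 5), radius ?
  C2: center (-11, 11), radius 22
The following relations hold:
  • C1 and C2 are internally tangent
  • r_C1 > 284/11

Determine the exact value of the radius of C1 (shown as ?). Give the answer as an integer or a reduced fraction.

28

1. [int C1,C2]  r_C1² − 44r_C1 + 448 = 0  ⇒  r_C1 = 16 or 28
2. given r_C1 > 284/11: keep 28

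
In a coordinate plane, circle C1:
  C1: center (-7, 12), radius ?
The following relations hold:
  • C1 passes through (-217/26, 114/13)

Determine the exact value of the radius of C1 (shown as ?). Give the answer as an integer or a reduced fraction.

7/2

1. [C1∋P]  r_C1² − 49/4 = 0  ⇒  r_C1 = 7/2 (r>0 drops 1)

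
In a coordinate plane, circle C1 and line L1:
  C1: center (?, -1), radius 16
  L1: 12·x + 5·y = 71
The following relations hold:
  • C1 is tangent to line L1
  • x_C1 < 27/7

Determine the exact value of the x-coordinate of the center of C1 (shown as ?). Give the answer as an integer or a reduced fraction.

1. [C1‖L1]  x_C1² − (38/3)x_C1 − 781/3 = 0  ⇒  x_C1 = -11 or 71/3
2. given x_C1 < 27/7: keep -11

-11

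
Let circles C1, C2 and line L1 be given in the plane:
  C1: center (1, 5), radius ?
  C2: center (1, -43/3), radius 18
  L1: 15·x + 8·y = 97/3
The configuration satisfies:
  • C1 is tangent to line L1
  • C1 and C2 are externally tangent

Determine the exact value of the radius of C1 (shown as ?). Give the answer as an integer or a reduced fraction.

4/3

1. [C1‖L1]  r_C1² − 16/9 = 0  ⇒  r_C1 = 4/3 (r>0 drops 1)
2. [ext C1·C2]  r_C1² + 36r_C1 − 448/9 = 0  ⇒  r_C1 = 4/3 (r>0 drops 1)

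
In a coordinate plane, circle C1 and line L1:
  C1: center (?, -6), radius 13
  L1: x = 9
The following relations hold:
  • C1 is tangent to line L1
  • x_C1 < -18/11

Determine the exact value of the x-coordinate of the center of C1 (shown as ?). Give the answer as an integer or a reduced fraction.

1. [C1‖L1]  x_C1² − 18x_C1 − 88 = 0  ⇒  x_C1 = -4 or 22
2. given x_C1 < -18/11: keep -4

-4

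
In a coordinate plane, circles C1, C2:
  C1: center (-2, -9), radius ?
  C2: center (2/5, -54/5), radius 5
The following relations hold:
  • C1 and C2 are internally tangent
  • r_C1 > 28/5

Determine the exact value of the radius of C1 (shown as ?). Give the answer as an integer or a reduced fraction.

8

1. [int C1,C2]  r_C1² − 10r_C1 + 16 = 0  ⇒  r_C1 = 2 or 8
2. given r_C1 > 28/5: keep 8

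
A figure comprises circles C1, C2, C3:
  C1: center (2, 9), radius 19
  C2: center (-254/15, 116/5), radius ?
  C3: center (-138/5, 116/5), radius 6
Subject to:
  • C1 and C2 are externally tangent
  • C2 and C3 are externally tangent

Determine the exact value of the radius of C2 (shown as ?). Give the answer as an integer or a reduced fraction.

14/3

1. [ext C1·C2]  r_C2² + 38r_C2 − 1792/9 = 0  ⇒  r_C2 = 14/3 (r>0 drops 1)
2. [ext C2·C3]  r_C2² + 12r_C2 − 700/9 = 0  ⇒  r_C2 = 14/3 (r>0 drops 1)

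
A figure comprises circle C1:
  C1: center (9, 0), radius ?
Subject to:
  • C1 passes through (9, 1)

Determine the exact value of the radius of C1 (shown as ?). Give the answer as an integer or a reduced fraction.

1

1. [C1∋P]  r_C1² − 1 = 0  ⇒  r_C1 = 1 (r>0 drops 1)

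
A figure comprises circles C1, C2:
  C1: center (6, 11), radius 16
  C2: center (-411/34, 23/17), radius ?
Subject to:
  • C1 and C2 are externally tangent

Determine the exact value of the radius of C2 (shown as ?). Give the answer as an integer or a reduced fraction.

9/2

1. [ext C1·C2]  r_C2² + 32r_C2 − 657/4 = 0  ⇒  r_C2 = 9/2 (r>0 drops 1)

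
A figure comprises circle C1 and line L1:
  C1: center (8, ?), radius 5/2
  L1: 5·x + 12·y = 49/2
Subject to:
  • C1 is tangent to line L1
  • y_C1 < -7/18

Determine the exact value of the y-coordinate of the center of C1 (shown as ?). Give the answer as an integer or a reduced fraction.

1. [C1‖L1]  y_C1² + (31/12)y_C1 − 17/3 = 0  ⇒  y_C1 = -4 or 17/12
2. given y_C1 < -7/18: keep -4

-4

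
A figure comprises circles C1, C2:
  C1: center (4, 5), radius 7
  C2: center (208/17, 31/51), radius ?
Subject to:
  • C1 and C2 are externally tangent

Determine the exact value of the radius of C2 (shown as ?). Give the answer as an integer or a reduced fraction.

1. [ext C1·C2]  r_C2² + 14r_C2 − 343/9 = 0  ⇒  r_C2 = 7/3 (r>0 drops 1)

7/3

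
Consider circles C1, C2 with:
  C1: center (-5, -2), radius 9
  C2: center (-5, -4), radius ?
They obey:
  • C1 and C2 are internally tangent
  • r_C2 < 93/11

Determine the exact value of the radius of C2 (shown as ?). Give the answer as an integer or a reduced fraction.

1. [int C1,C2]  r_C2² − 18r_C2 + 77 = 0  ⇒  r_C2 = 7 or 11
2. given r_C2 < 93/11: keep 7

7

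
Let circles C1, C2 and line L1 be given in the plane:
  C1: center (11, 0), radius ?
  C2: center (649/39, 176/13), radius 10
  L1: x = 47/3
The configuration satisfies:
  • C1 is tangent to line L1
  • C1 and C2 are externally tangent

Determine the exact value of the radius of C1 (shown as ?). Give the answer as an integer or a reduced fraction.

14/3

1. [C1‖L1]  r_C1² − 196/9 = 0  ⇒  r_C1 = 14/3 (r>0 drops 1)
2. [ext C1·C2]  r_C1² + 20r_C1 − 1036/9 = 0  ⇒  r_C1 = 14/3 (r>0 drops 1)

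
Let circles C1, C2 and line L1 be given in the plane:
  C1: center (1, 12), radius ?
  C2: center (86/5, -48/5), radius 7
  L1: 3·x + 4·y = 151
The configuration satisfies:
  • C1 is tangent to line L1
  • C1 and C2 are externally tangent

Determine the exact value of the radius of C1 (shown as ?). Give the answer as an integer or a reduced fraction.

1. [C1‖L1]  r_C1² − 400 = 0  ⇒  r_C1 = 20 (r>0 drops 1)
2. [ext C1·C2]  r_C1² + 14r_C1 − 680 = 0  ⇒  r_C1 = 20 (r>0 drops 1)

20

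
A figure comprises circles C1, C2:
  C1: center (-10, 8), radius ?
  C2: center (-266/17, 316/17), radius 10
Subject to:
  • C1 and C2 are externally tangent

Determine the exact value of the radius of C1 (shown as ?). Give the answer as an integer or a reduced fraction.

1. [ext C1·C2]  r_C1² + 20r_C1 − 44 = 0  ⇒  r_C1 = 2 (r>0 drops 1)

2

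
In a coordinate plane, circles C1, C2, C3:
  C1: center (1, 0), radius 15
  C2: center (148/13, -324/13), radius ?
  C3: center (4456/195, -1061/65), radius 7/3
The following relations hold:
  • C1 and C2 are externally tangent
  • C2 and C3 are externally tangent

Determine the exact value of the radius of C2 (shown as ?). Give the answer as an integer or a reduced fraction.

1. [ext C1·C2]  r_C2² + 30r_C2 − 504 = 0  ⇒  r_C2 = 12 (r>0 drops 1)
2. [ext C2·C3]  r_C2² + (14/3)r_C2 − 200 = 0  ⇒  r_C2 = 12 (r>0 drops 1)

12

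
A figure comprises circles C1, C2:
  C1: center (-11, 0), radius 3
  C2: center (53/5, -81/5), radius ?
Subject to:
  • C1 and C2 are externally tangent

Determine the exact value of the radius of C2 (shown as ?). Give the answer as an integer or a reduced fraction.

24

1. [ext C1·C2]  r_C2² + 6r_C2 − 720 = 0  ⇒  r_C2 = 24 (r>0 drops 1)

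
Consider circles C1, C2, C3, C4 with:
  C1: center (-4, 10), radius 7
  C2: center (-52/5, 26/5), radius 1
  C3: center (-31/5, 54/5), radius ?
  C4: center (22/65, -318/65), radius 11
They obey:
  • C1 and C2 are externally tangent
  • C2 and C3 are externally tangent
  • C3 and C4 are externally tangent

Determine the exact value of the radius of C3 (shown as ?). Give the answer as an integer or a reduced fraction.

1. [ext C2·C3]  r_C3² + 2r_C3 − 48 = 0  ⇒  r_C3 = 6 (r>0 drops 1)
2. [ext C3·C4]  r_C3² + 22r_C3 − 168 = 0  ⇒  r_C3 = 6 (r>0 drops 1)

6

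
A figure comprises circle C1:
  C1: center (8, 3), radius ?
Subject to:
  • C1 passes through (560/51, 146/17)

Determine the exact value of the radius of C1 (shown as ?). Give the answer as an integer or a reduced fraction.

19/3

1. [C1∋P]  r_C1² − 361/9 = 0  ⇒  r_C1 = 19/3 (r>0 drops 1)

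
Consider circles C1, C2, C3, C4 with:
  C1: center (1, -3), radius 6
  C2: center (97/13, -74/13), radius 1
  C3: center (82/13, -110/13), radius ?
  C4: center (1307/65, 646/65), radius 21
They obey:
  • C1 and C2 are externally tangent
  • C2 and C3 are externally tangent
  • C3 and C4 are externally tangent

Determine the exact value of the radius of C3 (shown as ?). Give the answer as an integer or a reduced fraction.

2

1. [ext C2·C3]  r_C3² + 2r_C3 − 8 = 0  ⇒  r_C3 = 2 (r>0 drops 1)
2. [ext C3·C4]  r_C3² + 42r_C3 − 88 = 0  ⇒  r_C3 = 2 (r>0 drops 1)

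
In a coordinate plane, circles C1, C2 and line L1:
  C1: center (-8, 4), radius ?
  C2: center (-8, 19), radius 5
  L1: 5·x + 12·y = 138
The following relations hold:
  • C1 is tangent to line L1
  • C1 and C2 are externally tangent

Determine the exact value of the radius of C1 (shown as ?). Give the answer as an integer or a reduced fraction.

1. [C1‖L1]  r_C1² − 100 = 0  ⇒  r_C1 = 10 (r>0 drops 1)
2. [ext C1·C2]  r_C1² + 10r_C1 − 200 = 0  ⇒  r_C1 = 10 (r>0 drops 1)

10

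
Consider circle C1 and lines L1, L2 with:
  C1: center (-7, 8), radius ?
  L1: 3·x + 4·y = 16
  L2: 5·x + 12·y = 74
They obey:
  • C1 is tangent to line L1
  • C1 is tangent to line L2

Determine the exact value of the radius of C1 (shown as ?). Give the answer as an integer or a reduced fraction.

1

1. [C1‖L1]  r_C1² − 1 = 0  ⇒  r_C1 = 1 (r>0 drops 1)
2. [C1‖L2]  r_C1² − 1 = 0  ⇒  r_C1 = 1 (r>0 drops 1)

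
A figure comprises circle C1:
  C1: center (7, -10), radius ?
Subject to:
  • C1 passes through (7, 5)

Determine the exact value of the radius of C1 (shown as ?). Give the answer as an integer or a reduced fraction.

1. [C1∋P]  r_C1² − 225 = 0  ⇒  r_C1 = 15 (r>0 drops 1)

15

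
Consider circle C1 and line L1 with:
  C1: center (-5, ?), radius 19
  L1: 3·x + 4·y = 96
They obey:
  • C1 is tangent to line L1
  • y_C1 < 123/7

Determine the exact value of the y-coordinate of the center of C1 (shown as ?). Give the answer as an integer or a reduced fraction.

4

1. [C1‖L1]  y_C1² − (111/2)y_C1 + 206 = 0  ⇒  y_C1 = 4 or 103/2
2. given y_C1 < 123/7: keep 4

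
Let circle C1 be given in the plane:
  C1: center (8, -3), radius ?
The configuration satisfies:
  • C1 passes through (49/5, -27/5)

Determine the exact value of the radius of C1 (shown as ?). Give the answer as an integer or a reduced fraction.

3

1. [C1∋P]  r_C1² − 9 = 0  ⇒  r_C1 = 3 (r>0 drops 1)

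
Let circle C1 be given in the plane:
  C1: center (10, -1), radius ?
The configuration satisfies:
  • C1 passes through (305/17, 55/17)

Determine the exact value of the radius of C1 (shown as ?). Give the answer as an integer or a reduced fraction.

1. [C1∋P]  r_C1² − 81 = 0  ⇒  r_C1 = 9 (r>0 drops 1)

9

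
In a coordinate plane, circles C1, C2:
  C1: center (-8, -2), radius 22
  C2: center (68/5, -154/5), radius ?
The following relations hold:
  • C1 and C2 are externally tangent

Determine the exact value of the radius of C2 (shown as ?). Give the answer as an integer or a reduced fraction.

1. [ext C1·C2]  r_C2² + 44r_C2 − 812 = 0  ⇒  r_C2 = 14 (r>0 drops 1)

14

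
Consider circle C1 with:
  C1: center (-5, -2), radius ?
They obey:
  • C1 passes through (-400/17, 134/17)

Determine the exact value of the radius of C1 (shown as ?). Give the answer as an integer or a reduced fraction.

21

1. [C1∋P]  r_C1² − 441 = 0  ⇒  r_C1 = 21 (r>0 drops 1)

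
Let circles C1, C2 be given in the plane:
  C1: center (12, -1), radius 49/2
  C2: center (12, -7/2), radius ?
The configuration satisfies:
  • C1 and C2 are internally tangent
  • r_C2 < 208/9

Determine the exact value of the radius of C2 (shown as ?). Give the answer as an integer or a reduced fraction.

22

1. [int C1,C2]  r_C2² − 49r_C2 + 594 = 0  ⇒  r_C2 = 22 or 27
2. given r_C2 < 208/9: keep 22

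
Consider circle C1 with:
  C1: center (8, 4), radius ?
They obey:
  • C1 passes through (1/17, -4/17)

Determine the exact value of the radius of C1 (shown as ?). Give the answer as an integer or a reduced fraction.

1. [C1∋P]  r_C1² − 81 = 0  ⇒  r_C1 = 9 (r>0 drops 1)

9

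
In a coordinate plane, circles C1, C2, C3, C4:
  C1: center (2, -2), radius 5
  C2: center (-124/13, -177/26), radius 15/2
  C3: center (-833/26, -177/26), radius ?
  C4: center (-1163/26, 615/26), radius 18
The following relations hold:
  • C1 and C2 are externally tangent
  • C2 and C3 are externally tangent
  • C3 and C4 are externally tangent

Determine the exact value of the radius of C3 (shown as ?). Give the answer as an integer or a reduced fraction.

1. [ext C2·C3]  r_C3² + 15r_C3 − 450 = 0  ⇒  r_C3 = 15 (r>0 drops 1)
2. [ext C3·C4]  r_C3² + 36r_C3 − 765 = 0  ⇒  r_C3 = 15 (r>0 drops 1)

15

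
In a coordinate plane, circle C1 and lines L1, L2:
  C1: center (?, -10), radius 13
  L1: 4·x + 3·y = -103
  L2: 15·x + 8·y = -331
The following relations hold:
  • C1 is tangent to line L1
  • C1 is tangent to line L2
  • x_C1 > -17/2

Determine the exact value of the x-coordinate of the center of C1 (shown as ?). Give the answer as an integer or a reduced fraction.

-2

1. [C1‖L1]  x_C1² + (73/2)x_C1 + 69 = 0  ⇒  x_C1 = -69/2 or -2
2. [C1‖L2]  x_C1² + (502/15)x_C1 + 944/15 = 0  ⇒  x_C1 = -472/15 or -2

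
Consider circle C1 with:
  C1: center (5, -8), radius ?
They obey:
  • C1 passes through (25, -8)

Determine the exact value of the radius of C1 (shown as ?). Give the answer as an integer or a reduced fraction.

20

1. [C1∋P]  r_C1² − 400 = 0  ⇒  r_C1 = 20 (r>0 drops 1)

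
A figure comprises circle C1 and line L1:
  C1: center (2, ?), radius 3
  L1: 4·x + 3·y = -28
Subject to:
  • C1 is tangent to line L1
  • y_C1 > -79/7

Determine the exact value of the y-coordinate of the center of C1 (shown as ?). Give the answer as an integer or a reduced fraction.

1. [C1‖L1]  y_C1² + 24y_C1 + 119 = 0  ⇒  y_C1 = -17 or -7
2. given y_C1 > -79/7: keep -7

-7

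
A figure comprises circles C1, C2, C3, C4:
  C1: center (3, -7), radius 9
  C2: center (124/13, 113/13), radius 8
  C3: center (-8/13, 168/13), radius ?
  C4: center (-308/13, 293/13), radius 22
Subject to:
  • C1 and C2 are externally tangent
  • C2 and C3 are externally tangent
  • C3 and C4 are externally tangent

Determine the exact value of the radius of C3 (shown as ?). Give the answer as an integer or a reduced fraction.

1. [ext C2·C3]  r_C3² + 16r_C3 − 57 = 0  ⇒  r_C3 = 3 (r>0 drops 1)
2. [ext C3·C4]  r_C3² + 44r_C3 − 141 = 0  ⇒  r_C3 = 3 (r>0 drops 1)

3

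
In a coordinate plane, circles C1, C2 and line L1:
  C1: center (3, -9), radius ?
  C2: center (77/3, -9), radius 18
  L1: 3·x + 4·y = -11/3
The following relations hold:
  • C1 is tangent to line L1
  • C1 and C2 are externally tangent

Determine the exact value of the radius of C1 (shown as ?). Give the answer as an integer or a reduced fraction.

14/3

1. [C1‖L1]  r_C1² − 196/9 = 0  ⇒  r_C1 = 14/3 (r>0 drops 1)
2. [ext C1·C2]  r_C1² + 36r_C1 − 1708/9 = 0  ⇒  r_C1 = 14/3 (r>0 drops 1)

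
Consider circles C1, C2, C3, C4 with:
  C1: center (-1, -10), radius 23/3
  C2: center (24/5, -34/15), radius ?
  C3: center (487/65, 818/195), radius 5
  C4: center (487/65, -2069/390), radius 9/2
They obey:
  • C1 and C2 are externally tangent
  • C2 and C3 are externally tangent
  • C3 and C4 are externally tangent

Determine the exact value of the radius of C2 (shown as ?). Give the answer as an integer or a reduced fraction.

2

1. [ext C1·C2]  r_C2² + (46/3)r_C2 − 104/3 = 0  ⇒  r_C2 = 2 (r>0 drops 1)
2. [ext C2·C3]  r_C2² + 10r_C2 − 24 = 0  ⇒  r_C2 = 2 (r>0 drops 1)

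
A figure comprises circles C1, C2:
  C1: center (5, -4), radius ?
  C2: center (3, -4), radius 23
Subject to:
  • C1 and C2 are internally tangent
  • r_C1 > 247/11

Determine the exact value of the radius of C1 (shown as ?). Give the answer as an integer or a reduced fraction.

25

1. [int C1,C2]  r_C1² − 46r_C1 + 525 = 0  ⇒  r_C1 = 21 or 25
2. given r_C1 > 247/11: keep 25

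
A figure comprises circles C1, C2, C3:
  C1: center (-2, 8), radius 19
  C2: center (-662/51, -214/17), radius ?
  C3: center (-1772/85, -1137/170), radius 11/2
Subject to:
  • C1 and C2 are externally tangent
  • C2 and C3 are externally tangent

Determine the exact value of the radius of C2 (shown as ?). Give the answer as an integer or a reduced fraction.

13/3

1. [ext C1·C2]  r_C2² + 38r_C2 − 1651/9 = 0  ⇒  r_C2 = 13/3 (r>0 drops 1)
2. [ext C2·C3]  r_C2² + 11r_C2 − 598/9 = 0  ⇒  r_C2 = 13/3 (r>0 drops 1)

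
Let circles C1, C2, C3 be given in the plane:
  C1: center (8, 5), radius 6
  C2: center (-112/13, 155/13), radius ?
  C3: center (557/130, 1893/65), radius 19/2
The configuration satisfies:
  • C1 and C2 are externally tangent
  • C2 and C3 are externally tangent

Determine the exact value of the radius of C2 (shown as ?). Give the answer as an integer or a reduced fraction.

1. [ext C1·C2]  r_C2² + 12r_C2 − 288 = 0  ⇒  r_C2 = 12 (r>0 drops 1)
2. [ext C2·C3]  r_C2² + 19r_C2 − 372 = 0  ⇒  r_C2 = 12 (r>0 drops 1)

12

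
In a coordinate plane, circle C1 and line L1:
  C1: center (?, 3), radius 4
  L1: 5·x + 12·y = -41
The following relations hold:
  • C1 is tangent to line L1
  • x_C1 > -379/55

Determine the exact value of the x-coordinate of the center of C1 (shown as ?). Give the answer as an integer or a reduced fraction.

1. [C1‖L1]  x_C1² + (154/5)x_C1 + 129 = 0  ⇒  x_C1 = -129/5 or -5
2. given x_C1 > -379/55: keep -5

-5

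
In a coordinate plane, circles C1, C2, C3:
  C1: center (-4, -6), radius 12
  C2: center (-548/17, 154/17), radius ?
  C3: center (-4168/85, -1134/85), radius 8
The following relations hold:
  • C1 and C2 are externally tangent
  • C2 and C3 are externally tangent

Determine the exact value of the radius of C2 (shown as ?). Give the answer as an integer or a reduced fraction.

20

1. [ext C1·C2]  r_C2² + 24r_C2 − 880 = 0  ⇒  r_C2 = 20 (r>0 drops 1)
2. [ext C2·C3]  r_C2² + 16r_C2 − 720 = 0  ⇒  r_C2 = 20 (r>0 drops 1)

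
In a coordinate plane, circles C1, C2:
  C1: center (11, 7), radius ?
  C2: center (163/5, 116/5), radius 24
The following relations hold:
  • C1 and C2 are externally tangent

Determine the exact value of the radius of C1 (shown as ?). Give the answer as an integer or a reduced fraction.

3

1. [ext C1·C2]  r_C1² + 48r_C1 − 153 = 0  ⇒  r_C1 = 3 (r>0 drops 1)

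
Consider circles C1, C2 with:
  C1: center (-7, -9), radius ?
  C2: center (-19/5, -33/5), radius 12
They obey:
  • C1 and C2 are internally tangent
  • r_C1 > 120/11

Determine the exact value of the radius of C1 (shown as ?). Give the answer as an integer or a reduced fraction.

16

1. [int C1,C2]  r_C1² − 24r_C1 + 128 = 0  ⇒  r_C1 = 8 or 16
2. given r_C1 > 120/11: keep 16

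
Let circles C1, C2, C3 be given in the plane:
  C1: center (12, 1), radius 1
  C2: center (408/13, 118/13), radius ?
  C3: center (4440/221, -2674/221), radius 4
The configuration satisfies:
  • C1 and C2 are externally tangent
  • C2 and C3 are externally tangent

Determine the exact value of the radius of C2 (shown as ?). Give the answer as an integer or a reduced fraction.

1. [ext C1·C2]  r_C2² + 2r_C2 − 440 = 0  ⇒  r_C2 = 20 (r>0 drops 1)
2. [ext C2·C3]  r_C2² + 8r_C2 − 560 = 0  ⇒  r_C2 = 20 (r>0 drops 1)

20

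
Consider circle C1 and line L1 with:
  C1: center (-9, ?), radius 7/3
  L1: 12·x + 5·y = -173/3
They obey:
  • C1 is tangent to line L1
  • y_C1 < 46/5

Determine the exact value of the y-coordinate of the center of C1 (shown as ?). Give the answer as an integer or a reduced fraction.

1. [C1‖L1]  y_C1² − (302/15)y_C1 + 968/15 = 0  ⇒  y_C1 = 4 or 242/15
2. given y_C1 < 46/5: keep 4

4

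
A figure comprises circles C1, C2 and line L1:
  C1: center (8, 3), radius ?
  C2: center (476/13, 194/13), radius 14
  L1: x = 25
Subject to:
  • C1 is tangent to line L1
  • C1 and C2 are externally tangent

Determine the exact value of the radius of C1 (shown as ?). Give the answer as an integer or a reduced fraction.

17

1. [C1‖L1]  r_C1² − 289 = 0  ⇒  r_C1 = 17 (r>0 drops 1)
2. [ext C1·C2]  r_C1² + 28r_C1 − 765 = 0  ⇒  r_C1 = 17 (r>0 drops 1)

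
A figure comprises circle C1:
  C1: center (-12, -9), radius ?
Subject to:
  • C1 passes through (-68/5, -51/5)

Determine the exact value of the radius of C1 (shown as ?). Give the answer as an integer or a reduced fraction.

2

1. [C1∋P]  r_C1² − 4 = 0  ⇒  r_C1 = 2 (r>0 drops 1)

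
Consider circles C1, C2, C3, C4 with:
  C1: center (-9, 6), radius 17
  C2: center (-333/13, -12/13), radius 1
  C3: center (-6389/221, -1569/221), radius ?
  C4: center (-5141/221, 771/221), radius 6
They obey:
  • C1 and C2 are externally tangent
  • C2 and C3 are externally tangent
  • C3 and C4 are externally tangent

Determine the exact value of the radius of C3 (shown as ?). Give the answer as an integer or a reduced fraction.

1. [ext C2·C3]  r_C3² + 2r_C3 − 48 = 0  ⇒  r_C3 = 6 (r>0 drops 1)
2. [ext C3·C4]  r_C3² + 12r_C3 − 108 = 0  ⇒  r_C3 = 6 (r>0 drops 1)

6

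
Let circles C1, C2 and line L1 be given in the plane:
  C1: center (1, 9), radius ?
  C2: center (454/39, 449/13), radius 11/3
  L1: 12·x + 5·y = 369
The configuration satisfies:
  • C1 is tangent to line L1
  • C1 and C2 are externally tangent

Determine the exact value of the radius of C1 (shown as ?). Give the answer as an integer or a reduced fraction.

24

1. [C1‖L1]  r_C1² − 576 = 0  ⇒  r_C1 = 24 (r>0 drops 1)
2. [ext C1·C2]  r_C1² + (22/3)r_C1 − 752 = 0  ⇒  r_C1 = 24 (r>0 drops 1)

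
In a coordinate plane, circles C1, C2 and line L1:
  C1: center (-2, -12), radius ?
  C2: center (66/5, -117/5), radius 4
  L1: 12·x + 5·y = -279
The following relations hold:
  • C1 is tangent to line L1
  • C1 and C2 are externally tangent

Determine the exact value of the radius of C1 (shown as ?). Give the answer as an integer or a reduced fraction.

1. [C1‖L1]  r_C1² − 225 = 0  ⇒  r_C1 = 15 (r>0 drops 1)
2. [ext C1·C2]  r_C1² + 8r_C1 − 345 = 0  ⇒  r_C1 = 15 (r>0 drops 1)

15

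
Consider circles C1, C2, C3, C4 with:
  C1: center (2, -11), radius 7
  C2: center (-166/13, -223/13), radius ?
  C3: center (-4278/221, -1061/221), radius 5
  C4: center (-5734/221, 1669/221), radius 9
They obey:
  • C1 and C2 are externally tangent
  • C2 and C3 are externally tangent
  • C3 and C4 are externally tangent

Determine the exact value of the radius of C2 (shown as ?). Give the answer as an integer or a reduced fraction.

9

1. [ext C1·C2]  r_C2² + 14r_C2 − 207 = 0  ⇒  r_C2 = 9 (r>0 drops 1)
2. [ext C2·C3]  r_C2² + 10r_C2 − 171 = 0  ⇒  r_C2 = 9 (r>0 drops 1)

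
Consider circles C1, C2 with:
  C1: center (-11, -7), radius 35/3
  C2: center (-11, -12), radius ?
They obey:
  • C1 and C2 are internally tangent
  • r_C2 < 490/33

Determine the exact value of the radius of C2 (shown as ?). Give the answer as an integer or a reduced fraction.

1. [int C1,C2]  r_C2² − (70/3)r_C2 + 1000/9 = 0  ⇒  r_C2 = 20/3 or 50/3
2. given r_C2 < 490/33: keep 20/3

20/3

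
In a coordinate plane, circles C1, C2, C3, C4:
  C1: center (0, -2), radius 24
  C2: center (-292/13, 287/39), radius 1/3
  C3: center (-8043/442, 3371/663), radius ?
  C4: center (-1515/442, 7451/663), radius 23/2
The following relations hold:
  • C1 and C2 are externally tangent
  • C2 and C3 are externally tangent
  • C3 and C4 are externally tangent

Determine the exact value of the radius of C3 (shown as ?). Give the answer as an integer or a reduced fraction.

1. [ext C2·C3]  r_C3² + (2/3)r_C3 − 93/4 = 0  ⇒  r_C3 = 9/2 (r>0 drops 1)
2. [ext C3·C4]  r_C3² + 23r_C3 − 495/4 = 0  ⇒  r_C3 = 9/2 (r>0 drops 1)

9/2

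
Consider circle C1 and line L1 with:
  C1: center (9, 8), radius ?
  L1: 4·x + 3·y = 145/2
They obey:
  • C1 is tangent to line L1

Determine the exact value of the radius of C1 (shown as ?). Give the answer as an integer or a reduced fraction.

1. [C1‖L1]  r_C1² − 25/4 = 0  ⇒  r_C1 = 5/2 (r>0 drops 1)

5/2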